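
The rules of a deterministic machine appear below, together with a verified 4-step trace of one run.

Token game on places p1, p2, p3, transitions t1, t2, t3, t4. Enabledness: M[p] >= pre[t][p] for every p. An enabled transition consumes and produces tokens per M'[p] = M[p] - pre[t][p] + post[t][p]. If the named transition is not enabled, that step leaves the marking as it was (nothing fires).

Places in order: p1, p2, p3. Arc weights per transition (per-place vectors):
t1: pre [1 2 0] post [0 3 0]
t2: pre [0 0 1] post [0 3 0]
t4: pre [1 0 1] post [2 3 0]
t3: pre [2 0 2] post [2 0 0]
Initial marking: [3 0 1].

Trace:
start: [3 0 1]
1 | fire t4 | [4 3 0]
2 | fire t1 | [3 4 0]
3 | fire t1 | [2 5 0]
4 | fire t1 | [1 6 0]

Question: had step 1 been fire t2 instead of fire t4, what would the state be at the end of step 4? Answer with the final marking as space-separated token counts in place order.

0 6 0

(re-executing from step 1 with the substitution; state before step 1: [3 0 1])
1 | fire t2 | [3 3 0]
2 | fire t1 | [2 4 0]
3 | fire t1 | [1 5 0]
4 | fire t1 | [0 6 0]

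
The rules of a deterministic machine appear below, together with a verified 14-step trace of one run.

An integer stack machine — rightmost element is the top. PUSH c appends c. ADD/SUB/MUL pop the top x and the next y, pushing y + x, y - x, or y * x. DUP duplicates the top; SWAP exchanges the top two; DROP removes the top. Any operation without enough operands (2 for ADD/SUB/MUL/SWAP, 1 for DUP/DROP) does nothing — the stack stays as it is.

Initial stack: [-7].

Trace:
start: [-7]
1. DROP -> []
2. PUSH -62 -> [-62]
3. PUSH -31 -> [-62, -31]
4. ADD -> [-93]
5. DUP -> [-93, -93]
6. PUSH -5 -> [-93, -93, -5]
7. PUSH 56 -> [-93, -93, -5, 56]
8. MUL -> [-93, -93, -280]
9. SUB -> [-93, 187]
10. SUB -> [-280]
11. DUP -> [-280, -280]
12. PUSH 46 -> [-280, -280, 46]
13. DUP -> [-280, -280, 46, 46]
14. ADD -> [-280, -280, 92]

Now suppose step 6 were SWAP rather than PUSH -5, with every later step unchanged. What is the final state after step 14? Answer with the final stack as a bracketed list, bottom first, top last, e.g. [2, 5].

(re-executing from step 6 with the substitution; state before step 6: [-93, -93])
6. SWAP -> [-93, -93]
7. PUSH 56 -> [-93, -93, 56]
8. MUL -> [-93, -5208]
9. SUB -> [5115]
10. SUB -> [5115]
11. DUP -> [5115, 5115]
12. PUSH 46 -> [5115, 5115, 46]
13. DUP -> [5115, 5115, 46, 46]
14. ADD -> [5115, 5115, 92]

[5115, 5115, 92]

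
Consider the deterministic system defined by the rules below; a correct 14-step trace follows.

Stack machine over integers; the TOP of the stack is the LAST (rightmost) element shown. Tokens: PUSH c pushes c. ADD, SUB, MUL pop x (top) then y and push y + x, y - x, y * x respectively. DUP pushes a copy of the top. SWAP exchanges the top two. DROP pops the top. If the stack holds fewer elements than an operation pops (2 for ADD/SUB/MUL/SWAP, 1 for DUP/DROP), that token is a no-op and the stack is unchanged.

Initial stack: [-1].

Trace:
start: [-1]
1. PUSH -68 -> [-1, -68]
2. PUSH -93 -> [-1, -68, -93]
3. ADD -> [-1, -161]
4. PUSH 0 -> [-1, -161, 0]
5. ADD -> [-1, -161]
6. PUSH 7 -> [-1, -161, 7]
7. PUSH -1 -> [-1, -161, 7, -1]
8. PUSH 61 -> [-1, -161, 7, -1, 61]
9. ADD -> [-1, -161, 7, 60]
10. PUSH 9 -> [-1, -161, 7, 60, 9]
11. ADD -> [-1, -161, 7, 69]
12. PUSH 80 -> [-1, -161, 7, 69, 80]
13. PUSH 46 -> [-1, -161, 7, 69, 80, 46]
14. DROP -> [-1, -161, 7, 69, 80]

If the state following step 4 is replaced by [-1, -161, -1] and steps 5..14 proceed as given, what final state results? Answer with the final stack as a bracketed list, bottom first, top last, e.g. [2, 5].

state after step 4 := [-1, -161, -1]
5. ADD -> [-1, -162]
6. PUSH 7 -> [-1, -162, 7]
7. PUSH -1 -> [-1, -162, 7, -1]
8. PUSH 61 -> [-1, -162, 7, -1, 61]
9. ADD -> [-1, -162, 7, 60]
10. PUSH 9 -> [-1, -162, 7, 60, 9]
11. ADD -> [-1, -162, 7, 69]
12. PUSH 80 -> [-1, -162, 7, 69, 80]
13. PUSH 46 -> [-1, -162, 7, 69, 80, 46]
14. DROP -> [-1, -162, 7, 69, 80]

[-1, -162, 7, 69, 80]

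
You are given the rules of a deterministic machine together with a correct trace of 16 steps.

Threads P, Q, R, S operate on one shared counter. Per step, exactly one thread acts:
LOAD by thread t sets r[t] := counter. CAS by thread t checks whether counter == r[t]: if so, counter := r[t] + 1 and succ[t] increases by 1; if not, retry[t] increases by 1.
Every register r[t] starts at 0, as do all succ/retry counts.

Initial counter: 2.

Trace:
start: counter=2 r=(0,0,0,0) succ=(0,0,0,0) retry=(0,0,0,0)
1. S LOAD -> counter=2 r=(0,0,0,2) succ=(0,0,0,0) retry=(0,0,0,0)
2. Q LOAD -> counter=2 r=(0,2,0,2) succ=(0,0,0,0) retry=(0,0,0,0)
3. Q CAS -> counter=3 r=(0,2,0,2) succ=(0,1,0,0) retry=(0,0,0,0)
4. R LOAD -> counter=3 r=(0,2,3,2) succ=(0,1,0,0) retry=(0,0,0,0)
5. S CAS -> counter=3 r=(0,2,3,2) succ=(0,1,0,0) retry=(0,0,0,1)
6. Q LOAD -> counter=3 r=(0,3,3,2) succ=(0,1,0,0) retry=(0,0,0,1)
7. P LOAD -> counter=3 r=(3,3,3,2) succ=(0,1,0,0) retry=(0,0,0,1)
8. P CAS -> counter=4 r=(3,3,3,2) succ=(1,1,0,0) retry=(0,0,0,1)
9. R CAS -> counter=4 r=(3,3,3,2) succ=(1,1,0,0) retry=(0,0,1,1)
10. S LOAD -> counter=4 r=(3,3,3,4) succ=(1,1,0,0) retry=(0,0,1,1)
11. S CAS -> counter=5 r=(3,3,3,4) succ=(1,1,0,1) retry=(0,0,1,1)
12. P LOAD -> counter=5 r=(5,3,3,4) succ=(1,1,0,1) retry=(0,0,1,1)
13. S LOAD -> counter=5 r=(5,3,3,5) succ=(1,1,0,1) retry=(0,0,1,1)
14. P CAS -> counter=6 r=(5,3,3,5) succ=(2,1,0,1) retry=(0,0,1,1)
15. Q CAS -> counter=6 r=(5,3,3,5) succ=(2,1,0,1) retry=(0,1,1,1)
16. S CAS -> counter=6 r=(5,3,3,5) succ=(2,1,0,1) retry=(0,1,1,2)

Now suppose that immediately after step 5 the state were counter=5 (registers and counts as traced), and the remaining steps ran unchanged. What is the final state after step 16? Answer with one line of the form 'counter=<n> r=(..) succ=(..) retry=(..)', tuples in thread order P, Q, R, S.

state after step 5 := counter=5 r=(0,2,3,2) succ=(0,1,0,0) retry=(0,0,0,1)
6. Q LOAD -> counter=5 r=(0,5,3,2) succ=(0,1,0,0) retry=(0,0,0,1)
7. P LOAD -> counter=5 r=(5,5,3,2) succ=(0,1,0,0) retry=(0,0,0,1)
8. P CAS -> counter=6 r=(5,5,3,2) succ=(1,1,0,0) retry=(0,0,0,1)
9. R CAS -> counter=6 r=(5,5,3,2) succ=(1,1,0,0) retry=(0,0,1,1)
10. S LOAD -> counter=6 r=(5,5,3,6) succ=(1,1,0,0) retry=(0,0,1,1)
11. S CAS -> counter=7 r=(5,5,3,6) succ=(1,1,0,1) retry=(0,0,1,1)
12. P LOAD -> counter=7 r=(7,5,3,6) succ=(1,1,0,1) retry=(0,0,1,1)
13. S LOAD -> counter=7 r=(7,5,3,7) succ=(1,1,0,1) retry=(0,0,1,1)
14. P CAS -> counter=8 r=(7,5,3,7) succ=(2,1,0,1) retry=(0,0,1,1)
15. Q CAS -> counter=8 r=(7,5,3,7) succ=(2,1,0,1) retry=(0,1,1,1)
16. S CAS -> counter=8 r=(7,5,3,7) succ=(2,1,0,1) retry=(0,1,1,2)

counter=8 r=(7,5,3,7) succ=(2,1,0,1) retry=(0,1,1,2)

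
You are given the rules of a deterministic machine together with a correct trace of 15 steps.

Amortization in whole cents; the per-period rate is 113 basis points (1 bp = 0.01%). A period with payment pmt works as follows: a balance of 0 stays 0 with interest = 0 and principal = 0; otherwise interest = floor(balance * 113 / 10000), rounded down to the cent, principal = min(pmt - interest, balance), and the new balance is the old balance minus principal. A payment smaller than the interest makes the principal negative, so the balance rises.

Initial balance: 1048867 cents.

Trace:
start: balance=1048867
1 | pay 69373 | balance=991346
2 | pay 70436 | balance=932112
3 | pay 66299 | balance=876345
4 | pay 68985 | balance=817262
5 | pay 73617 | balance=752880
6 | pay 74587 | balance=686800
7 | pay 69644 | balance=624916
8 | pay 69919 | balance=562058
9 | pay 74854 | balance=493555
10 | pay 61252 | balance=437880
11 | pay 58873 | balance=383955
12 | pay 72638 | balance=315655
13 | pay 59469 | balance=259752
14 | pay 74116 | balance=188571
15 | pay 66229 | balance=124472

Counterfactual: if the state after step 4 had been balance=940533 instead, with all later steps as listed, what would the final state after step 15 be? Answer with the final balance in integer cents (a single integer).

state after step 4 := balance=940533
5 | pay 73617 | balance=877544
6 | pay 74587 | balance=812873
7 | pay 69644 | balance=752414
8 | pay 69919 | balance=690997
9 | pay 74854 | balance=623951
10 | pay 61252 | balance=569749
11 | pay 58873 | balance=517314
12 | pay 72638 | balance=450521
13 | pay 59469 | balance=396142
14 | pay 74116 | balance=326502
15 | pay 66229 | balance=263962

263962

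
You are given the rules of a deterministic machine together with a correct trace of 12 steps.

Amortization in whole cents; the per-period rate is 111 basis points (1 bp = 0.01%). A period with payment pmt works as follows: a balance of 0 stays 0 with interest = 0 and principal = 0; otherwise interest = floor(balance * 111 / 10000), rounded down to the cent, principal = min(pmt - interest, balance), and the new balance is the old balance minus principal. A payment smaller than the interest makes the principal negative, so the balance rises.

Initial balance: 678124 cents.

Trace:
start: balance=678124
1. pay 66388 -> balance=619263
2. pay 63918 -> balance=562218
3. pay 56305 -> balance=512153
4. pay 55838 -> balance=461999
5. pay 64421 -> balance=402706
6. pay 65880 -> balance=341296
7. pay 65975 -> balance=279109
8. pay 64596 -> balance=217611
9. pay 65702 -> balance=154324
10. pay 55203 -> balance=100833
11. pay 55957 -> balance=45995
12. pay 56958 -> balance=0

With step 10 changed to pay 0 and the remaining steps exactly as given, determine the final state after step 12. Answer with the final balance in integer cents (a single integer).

45982

(re-executing from step 10 with the substitution; state before step 10: balance=154324)
10. pay 0 -> balance=156036
11. pay 55957 -> balance=101810
12. pay 56958 -> balance=45982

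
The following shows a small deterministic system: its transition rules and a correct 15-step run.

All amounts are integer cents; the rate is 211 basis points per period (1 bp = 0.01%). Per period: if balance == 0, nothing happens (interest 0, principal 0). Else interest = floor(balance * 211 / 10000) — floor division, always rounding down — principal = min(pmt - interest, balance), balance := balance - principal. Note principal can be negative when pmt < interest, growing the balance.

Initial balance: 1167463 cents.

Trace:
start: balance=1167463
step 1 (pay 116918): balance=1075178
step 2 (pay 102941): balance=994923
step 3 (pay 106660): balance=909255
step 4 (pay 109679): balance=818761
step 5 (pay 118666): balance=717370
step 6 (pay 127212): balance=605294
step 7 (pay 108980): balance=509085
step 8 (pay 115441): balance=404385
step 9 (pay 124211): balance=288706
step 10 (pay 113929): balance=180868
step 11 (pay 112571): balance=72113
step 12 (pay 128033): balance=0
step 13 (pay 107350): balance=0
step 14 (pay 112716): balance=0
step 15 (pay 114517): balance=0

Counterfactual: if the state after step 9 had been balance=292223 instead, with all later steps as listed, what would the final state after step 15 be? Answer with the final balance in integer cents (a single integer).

0

state after step 9 := balance=292223
step 10 (pay 113929): balance=184459
step 11 (pay 112571): balance=75780
step 12 (pay 128033): balance=0
step 13 (pay 107350): balance=0
step 14 (pay 112716): balance=0
step 15 (pay 114517): balance=0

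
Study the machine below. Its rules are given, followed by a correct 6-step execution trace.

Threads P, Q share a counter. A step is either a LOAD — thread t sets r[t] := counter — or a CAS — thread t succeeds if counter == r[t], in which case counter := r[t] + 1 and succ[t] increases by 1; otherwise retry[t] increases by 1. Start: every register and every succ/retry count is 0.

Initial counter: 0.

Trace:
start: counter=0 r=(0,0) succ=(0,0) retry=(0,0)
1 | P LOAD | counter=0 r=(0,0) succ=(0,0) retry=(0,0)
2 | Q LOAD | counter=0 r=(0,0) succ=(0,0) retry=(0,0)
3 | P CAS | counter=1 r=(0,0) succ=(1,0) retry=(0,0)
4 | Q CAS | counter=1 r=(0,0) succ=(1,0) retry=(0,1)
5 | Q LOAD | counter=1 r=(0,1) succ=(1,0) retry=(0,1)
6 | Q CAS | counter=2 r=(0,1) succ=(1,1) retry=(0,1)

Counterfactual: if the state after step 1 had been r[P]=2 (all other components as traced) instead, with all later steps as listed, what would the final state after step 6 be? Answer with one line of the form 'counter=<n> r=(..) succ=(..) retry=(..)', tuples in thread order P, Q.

counter=2 r=(2,1) succ=(0,2) retry=(1,0)

state after step 1 := counter=0 r=(2,0) succ=(0,0) retry=(0,0)
2 | Q LOAD | counter=0 r=(2,0) succ=(0,0) retry=(0,0)
3 | P CAS | counter=0 r=(2,0) succ=(0,0) retry=(1,0)
4 | Q CAS | counter=1 r=(2,0) succ=(0,1) retry=(1,0)
5 | Q LOAD | counter=1 r=(2,1) succ=(0,1) retry=(1,0)
6 | Q CAS | counter=2 r=(2,1) succ=(0,2) retry=(1,0)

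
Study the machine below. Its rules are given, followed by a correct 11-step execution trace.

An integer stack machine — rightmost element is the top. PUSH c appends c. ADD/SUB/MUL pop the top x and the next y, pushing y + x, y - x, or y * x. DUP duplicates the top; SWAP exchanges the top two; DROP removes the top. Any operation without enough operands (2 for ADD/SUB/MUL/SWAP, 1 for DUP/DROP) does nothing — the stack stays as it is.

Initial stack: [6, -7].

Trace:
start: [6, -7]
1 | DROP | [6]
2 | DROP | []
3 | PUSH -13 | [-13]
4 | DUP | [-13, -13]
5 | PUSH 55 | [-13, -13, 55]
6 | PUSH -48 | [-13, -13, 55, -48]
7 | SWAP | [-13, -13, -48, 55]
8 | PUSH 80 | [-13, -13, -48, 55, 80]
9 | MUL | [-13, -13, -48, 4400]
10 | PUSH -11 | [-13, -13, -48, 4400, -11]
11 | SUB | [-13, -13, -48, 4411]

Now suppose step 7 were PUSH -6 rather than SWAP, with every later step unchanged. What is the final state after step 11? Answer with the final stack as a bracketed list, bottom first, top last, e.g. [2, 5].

[-13, -13, 55, -48, -469]

(re-executing from step 7 with the substitution; state before step 7: [-13, -13, 55, -48])
7 | PUSH -6 | [-13, -13, 55, -48, -6]
8 | PUSH 80 | [-13, -13, 55, -48, -6, 80]
9 | MUL | [-13, -13, 55, -48, -480]
10 | PUSH -11 | [-13, -13, 55, -48, -480, -11]
11 | SUB | [-13, -13, 55, -48, -469]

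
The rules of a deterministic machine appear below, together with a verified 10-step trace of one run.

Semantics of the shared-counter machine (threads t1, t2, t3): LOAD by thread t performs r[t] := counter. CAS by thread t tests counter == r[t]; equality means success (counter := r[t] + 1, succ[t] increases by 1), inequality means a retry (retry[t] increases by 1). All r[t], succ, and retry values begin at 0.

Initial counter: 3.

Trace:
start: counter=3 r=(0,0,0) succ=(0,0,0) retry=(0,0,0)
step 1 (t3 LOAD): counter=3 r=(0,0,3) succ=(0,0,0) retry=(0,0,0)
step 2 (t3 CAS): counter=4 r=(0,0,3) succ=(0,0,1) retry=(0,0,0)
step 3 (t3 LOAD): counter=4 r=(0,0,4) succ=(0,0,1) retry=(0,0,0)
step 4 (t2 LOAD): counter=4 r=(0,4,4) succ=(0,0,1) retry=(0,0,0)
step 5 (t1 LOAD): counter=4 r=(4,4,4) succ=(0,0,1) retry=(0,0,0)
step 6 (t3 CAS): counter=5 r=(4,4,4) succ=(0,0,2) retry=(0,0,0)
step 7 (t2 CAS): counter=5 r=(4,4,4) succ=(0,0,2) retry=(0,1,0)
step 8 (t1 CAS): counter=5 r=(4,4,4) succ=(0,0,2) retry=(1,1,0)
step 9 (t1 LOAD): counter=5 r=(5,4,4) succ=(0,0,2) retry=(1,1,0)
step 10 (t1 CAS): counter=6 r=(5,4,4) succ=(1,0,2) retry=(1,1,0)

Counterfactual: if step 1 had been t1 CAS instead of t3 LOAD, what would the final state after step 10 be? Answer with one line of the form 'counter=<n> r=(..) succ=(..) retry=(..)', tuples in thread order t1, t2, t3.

counter=5 r=(4,3,3) succ=(1,0,1) retry=(2,1,1)

(re-executing from step 1 with the substitution; state before step 1: counter=3 r=(0,0,0) succ=(0,0,0) retry=(0,0,0))
step 1 (t1 CAS): counter=3 r=(0,0,0) succ=(0,0,0) retry=(1,0,0)
step 2 (t3 CAS): counter=3 r=(0,0,0) succ=(0,0,0) retry=(1,0,1)
step 3 (t3 LOAD): counter=3 r=(0,0,3) succ=(0,0,0) retry=(1,0,1)
step 4 (t2 LOAD): counter=3 r=(0,3,3) succ=(0,0,0) retry=(1,0,1)
step 5 (t1 LOAD): counter=3 r=(3,3,3) succ=(0,0,0) retry=(1,0,1)
step 6 (t3 CAS): counter=4 r=(3,3,3) succ=(0,0,1) retry=(1,0,1)
step 7 (t2 CAS): counter=4 r=(3,3,3) succ=(0,0,1) retry=(1,1,1)
step 8 (t1 CAS): counter=4 r=(3,3,3) succ=(0,0,1) retry=(2,1,1)
step 9 (t1 LOAD): counter=4 r=(4,3,3) succ=(0,0,1) retry=(2,1,1)
step 10 (t1 CAS): counter=5 r=(4,3,3) succ=(1,0,1) retry=(2,1,1)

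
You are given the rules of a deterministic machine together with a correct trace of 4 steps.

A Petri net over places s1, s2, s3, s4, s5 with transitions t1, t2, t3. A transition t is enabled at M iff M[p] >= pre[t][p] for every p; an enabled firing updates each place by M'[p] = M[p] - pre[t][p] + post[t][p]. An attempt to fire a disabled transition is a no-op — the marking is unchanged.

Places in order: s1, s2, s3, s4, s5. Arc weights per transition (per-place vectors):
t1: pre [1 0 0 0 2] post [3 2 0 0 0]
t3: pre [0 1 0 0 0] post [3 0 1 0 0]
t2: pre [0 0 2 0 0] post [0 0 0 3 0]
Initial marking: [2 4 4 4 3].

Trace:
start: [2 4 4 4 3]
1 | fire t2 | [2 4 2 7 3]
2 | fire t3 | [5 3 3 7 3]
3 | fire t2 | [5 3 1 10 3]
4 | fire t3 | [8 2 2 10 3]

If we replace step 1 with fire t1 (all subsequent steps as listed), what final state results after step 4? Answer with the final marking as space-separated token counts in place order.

(re-executing from step 1 with the substitution; state before step 1: [2 4 4 4 3])
1 | fire t1 | [4 6 4 4 1]
2 | fire t3 | [7 5 5 4 1]
3 | fire t2 | [7 5 3 7 1]
4 | fire t3 | [10 4 4 7 1]

10 4 4 7 1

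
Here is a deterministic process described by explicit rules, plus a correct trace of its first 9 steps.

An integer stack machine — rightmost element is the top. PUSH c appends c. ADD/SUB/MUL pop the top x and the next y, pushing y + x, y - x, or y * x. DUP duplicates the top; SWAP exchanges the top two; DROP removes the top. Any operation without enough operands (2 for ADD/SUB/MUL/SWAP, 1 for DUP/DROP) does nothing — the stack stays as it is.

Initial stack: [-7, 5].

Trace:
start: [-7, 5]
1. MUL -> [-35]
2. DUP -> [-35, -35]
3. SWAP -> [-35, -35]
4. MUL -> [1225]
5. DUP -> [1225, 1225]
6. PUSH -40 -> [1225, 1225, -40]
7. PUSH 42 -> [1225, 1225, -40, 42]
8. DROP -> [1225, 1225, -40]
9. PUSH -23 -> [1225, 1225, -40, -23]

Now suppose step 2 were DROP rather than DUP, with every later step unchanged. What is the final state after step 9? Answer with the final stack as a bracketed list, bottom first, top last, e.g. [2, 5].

(re-executing from step 2 with the substitution; state before step 2: [-35])
2. DROP -> []
3. SWAP -> []
4. MUL -> []
5. DUP -> []
6. PUSH -40 -> [-40]
7. PUSH 42 -> [-40, 42]
8. DROP -> [-40]
9. PUSH -23 -> [-40, -23]

[-40, -23]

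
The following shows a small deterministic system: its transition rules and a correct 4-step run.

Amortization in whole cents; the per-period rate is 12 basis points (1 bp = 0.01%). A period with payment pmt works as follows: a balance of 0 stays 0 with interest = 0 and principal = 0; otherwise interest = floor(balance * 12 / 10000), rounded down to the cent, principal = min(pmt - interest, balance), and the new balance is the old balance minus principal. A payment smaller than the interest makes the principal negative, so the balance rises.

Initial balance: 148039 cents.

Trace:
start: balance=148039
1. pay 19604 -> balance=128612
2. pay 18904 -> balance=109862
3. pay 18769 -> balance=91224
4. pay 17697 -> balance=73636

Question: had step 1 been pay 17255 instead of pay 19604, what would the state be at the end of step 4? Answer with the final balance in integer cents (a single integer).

75994

(re-executing from step 1 with the substitution; state before step 1: balance=148039)
1. pay 17255 -> balance=130961
2. pay 18904 -> balance=112214
3. pay 18769 -> balance=93579
4. pay 17697 -> balance=75994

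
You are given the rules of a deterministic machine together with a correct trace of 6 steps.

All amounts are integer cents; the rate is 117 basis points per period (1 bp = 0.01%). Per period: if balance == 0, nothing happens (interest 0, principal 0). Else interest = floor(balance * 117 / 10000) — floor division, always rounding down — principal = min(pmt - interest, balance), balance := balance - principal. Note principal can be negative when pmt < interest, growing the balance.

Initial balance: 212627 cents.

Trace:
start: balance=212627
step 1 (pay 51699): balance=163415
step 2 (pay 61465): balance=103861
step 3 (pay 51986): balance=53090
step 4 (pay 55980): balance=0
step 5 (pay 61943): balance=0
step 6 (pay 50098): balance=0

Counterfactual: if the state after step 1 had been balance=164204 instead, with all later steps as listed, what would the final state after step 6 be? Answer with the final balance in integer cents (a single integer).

0

state after step 1 := balance=164204
step 2 (pay 61465): balance=104660
step 3 (pay 51986): balance=53898
step 4 (pay 55980): balance=0
step 5 (pay 61943): balance=0
step 6 (pay 50098): balance=0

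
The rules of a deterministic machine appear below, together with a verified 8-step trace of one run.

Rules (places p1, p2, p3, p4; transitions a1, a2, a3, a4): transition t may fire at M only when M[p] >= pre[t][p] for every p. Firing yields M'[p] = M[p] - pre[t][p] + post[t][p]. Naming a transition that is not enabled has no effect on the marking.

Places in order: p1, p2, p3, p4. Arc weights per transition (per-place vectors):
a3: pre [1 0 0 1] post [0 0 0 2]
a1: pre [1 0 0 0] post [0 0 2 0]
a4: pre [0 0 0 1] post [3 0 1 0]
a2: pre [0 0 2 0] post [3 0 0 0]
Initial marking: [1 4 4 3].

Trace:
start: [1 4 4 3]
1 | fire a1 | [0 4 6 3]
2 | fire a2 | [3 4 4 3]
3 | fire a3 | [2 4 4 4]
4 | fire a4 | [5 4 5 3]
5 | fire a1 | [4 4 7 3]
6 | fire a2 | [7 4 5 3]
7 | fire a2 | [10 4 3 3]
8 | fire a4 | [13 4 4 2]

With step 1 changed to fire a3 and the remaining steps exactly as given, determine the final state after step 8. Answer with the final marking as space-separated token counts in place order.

13 4 2 3

(re-executing from step 1 with the substitution; state before step 1: [1 4 4 3])
1 | fire a3 | [0 4 4 4]
2 | fire a2 | [3 4 2 4]
3 | fire a3 | [2 4 2 5]
4 | fire a4 | [5 4 3 4]
5 | fire a1 | [4 4 5 4]
6 | fire a2 | [7 4 3 4]
7 | fire a2 | [10 4 1 4]
8 | fire a4 | [13 4 2 3]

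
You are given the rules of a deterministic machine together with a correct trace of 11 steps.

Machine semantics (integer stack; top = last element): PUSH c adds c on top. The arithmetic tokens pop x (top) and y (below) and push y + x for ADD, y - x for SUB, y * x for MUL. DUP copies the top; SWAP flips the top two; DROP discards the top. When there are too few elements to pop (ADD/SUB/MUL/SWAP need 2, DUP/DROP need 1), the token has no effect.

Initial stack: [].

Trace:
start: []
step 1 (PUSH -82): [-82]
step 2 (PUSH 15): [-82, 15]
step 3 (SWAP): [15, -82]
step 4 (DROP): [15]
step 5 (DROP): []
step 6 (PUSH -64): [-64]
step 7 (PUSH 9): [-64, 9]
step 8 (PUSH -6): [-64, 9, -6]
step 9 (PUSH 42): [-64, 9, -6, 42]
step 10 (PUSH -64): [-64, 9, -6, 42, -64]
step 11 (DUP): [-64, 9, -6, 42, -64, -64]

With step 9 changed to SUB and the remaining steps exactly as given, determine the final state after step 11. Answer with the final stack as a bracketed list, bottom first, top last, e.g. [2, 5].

(re-executing from step 9 with the substitution; state before step 9: [-64, 9, -6])
step 9 (SUB): [-64, 15]
step 10 (PUSH -64): [-64, 15, -64]
step 11 (DUP): [-64, 15, -64, -64]

[-64, 15, -64, -64]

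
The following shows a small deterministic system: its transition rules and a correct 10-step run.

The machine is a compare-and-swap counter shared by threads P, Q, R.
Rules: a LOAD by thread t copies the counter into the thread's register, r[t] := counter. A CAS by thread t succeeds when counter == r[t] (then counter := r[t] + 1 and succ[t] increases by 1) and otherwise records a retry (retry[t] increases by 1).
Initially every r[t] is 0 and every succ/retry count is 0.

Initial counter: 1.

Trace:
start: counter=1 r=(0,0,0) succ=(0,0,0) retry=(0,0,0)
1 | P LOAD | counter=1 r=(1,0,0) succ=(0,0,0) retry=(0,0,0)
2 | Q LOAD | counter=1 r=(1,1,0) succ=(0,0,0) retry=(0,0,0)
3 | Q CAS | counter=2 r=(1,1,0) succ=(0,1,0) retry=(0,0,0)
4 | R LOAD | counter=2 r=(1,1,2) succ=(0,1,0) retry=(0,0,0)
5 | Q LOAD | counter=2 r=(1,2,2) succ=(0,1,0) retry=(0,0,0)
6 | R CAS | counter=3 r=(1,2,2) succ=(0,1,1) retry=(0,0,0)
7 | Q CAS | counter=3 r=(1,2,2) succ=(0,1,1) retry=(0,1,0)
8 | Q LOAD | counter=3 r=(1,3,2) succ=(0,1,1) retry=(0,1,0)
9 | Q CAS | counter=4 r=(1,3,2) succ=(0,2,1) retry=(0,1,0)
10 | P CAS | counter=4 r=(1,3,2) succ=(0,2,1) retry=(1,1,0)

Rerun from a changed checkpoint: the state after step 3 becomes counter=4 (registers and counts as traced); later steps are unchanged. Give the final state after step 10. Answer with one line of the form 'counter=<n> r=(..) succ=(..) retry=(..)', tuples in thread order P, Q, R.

state after step 3 := counter=4 r=(1,1,0) succ=(0,1,0) retry=(0,0,0)
4 | R LOAD | counter=4 r=(1,1,4) succ=(0,1,0) retry=(0,0,0)
5 | Q LOAD | counter=4 r=(1,4,4) succ=(0,1,0) retry=(0,0,0)
6 | R CAS | counter=5 r=(1,4,4) succ=(0,1,1) retry=(0,0,0)
7 | Q CAS | counter=5 r=(1,4,4) succ=(0,1,1) retry=(0,1,0)
8 | Q LOAD | counter=5 r=(1,5,4) succ=(0,1,1) retry=(0,1,0)
9 | Q CAS | counter=6 r=(1,5,4) succ=(0,2,1) retry=(0,1,0)
10 | P CAS | counter=6 r=(1,5,4) succ=(0,2,1) retry=(1,1,0)

counter=6 r=(1,5,4) succ=(0,2,1) retry=(1,1,0)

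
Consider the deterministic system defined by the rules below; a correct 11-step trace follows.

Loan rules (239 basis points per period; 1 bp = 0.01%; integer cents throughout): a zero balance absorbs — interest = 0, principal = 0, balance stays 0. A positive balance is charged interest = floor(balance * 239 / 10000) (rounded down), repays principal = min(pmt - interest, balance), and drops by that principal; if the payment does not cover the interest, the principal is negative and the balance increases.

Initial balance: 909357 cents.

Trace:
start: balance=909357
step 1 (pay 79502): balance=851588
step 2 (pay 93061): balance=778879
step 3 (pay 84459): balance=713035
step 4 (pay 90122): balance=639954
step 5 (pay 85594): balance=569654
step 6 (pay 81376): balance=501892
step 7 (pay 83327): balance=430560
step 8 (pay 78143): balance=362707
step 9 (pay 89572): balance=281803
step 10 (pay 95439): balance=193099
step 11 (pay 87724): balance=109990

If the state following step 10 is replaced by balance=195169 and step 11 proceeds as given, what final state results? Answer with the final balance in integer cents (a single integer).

state after step 10 := balance=195169
step 11 (pay 87724): balance=112109

112109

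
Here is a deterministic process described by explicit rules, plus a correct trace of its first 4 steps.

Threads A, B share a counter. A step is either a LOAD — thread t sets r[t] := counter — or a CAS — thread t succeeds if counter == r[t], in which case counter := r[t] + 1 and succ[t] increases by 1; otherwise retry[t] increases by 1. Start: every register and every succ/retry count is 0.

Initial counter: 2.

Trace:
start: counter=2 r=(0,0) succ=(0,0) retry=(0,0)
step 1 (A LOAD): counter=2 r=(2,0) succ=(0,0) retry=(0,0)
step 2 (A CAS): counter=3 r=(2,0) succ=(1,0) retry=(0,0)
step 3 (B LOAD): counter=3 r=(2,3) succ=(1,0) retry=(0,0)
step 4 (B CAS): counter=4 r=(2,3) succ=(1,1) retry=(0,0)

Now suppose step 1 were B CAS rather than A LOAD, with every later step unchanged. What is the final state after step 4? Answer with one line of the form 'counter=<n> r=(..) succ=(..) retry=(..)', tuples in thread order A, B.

counter=3 r=(0,2) succ=(0,1) retry=(1,1)

(re-executing from step 1 with the substitution; state before step 1: counter=2 r=(0,0) succ=(0,0) retry=(0,0))
step 1 (B CAS): counter=2 r=(0,0) succ=(0,0) retry=(0,1)
step 2 (A CAS): counter=2 r=(0,0) succ=(0,0) retry=(1,1)
step 3 (B LOAD): counter=2 r=(0,2) succ=(0,0) retry=(1,1)
step 4 (B CAS): counter=3 r=(0,2) succ=(0,1) retry=(1,1)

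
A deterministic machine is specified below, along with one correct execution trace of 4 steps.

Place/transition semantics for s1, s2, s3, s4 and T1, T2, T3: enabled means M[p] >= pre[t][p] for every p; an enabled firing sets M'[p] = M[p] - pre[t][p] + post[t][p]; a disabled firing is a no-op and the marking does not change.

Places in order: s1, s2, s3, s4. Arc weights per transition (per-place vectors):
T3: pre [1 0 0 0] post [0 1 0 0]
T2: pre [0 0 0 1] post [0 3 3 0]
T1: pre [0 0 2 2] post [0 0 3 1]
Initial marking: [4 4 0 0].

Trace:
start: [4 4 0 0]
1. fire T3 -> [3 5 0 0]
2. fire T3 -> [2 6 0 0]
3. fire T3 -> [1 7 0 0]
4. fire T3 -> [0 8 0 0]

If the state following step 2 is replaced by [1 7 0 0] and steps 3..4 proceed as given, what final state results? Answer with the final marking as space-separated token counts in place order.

state after step 2 := [1 7 0 0]
3. fire T3 -> [0 8 0 0]
4. fire T3 -> [0 8 0 0]

0 8 0 0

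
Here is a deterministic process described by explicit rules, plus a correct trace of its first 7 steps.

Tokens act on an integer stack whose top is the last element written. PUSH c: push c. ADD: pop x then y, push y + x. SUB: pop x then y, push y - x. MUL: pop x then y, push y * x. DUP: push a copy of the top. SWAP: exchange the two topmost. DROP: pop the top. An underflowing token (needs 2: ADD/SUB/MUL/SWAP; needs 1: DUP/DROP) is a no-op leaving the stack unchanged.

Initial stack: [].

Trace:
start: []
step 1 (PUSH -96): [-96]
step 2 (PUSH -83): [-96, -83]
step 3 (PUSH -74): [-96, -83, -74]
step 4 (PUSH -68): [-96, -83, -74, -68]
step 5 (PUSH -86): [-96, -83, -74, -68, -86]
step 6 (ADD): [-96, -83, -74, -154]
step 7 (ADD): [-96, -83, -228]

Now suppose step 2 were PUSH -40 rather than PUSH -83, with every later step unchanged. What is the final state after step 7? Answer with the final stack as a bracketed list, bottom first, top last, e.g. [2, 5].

[-96, -40, -228]

(re-executing from step 2 with the substitution; state before step 2: [-96])
step 2 (PUSH -40): [-96, -40]
step 3 (PUSH -74): [-96, -40, -74]
step 4 (PUSH -68): [-96, -40, -74, -68]
step 5 (PUSH -86): [-96, -40, -74, -68, -86]
step 6 (ADD): [-96, -40, -74, -154]
step 7 (ADD): [-96, -40, -228]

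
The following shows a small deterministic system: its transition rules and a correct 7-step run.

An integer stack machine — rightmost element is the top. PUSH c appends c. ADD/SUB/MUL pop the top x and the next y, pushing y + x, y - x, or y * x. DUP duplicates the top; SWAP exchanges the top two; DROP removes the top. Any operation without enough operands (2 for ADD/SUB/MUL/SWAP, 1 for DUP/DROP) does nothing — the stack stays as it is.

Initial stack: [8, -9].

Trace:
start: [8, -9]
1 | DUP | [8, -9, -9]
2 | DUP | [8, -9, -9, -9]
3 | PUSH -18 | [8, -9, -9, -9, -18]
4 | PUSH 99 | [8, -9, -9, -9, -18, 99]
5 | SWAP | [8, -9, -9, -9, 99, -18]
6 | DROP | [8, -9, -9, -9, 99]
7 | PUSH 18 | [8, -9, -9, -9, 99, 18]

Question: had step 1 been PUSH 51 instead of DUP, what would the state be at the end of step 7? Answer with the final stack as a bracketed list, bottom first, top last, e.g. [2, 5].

(re-executing from step 1 with the substitution; state before step 1: [8, -9])
1 | PUSH 51 | [8, -9, 51]
2 | DUP | [8, -9, 51, 51]
3 | PUSH -18 | [8, -9, 51, 51, -18]
4 | PUSH 99 | [8, -9, 51, 51, -18, 99]
5 | SWAP | [8, -9, 51, 51, 99, -18]
6 | DROP | [8, -9, 51, 51, 99]
7 | PUSH 18 | [8, -9, 51, 51, 99, 18]

[8, -9, 51, 51, 99, 18]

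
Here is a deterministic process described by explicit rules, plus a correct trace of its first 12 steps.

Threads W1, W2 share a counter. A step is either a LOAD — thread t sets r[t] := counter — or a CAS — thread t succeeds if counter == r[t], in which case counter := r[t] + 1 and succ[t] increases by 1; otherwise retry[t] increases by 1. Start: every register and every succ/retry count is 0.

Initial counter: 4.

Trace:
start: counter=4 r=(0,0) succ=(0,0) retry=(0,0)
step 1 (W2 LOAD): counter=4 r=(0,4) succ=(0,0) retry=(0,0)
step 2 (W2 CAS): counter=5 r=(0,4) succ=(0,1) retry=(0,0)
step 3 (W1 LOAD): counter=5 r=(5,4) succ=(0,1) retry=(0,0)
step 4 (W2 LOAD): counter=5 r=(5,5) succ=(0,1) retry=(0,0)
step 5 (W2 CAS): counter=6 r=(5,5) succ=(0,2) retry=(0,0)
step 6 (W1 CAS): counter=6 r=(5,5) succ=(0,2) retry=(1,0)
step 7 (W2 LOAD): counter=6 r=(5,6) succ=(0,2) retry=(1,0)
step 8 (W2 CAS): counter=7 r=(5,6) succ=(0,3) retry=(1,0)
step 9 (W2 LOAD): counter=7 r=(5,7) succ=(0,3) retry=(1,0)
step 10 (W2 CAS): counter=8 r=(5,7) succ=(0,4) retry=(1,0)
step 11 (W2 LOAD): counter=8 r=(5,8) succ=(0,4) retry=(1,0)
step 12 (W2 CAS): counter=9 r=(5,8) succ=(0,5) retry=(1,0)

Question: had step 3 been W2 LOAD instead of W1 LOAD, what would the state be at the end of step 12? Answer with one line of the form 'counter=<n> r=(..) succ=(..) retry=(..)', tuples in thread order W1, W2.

counter=9 r=(0,8) succ=(0,5) retry=(1,0)

(re-executing from step 3 with the substitution; state before step 3: counter=5 r=(0,4) succ=(0,1) retry=(0,0))
step 3 (W2 LOAD): counter=5 r=(0,5) succ=(0,1) retry=(0,0)
step 4 (W2 LOAD): counter=5 r=(0,5) succ=(0,1) retry=(0,0)
step 5 (W2 CAS): counter=6 r=(0,5) succ=(0,2) retry=(0,0)
step 6 (W1 CAS): counter=6 r=(0,5) succ=(0,2) retry=(1,0)
step 7 (W2 LOAD): counter=6 r=(0,6) succ=(0,2) retry=(1,0)
step 8 (W2 CAS): counter=7 r=(0,6) succ=(0,3) retry=(1,0)
step 9 (W2 LOAD): counter=7 r=(0,7) succ=(0,3) retry=(1,0)
step 10 (W2 CAS): counter=8 r=(0,7) succ=(0,4) retry=(1,0)
step 11 (W2 LOAD): counter=8 r=(0,8) succ=(0,4) retry=(1,0)
step 12 (W2 CAS): counter=9 r=(0,8) succ=(0,5) retry=(1,0)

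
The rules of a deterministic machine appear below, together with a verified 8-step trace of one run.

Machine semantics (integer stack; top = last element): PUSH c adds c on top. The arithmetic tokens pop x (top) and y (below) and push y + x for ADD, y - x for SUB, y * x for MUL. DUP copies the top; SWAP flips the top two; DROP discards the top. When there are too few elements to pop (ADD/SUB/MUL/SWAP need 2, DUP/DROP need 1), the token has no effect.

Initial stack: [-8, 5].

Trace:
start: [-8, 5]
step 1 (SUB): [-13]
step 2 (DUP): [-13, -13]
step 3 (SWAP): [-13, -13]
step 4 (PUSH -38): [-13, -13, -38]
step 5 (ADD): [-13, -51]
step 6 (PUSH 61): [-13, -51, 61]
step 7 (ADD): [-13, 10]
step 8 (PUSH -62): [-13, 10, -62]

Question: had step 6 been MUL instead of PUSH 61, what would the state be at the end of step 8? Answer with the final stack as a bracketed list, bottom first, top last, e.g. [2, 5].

[663, -62]

(re-executing from step 6 with the substitution; state before step 6: [-13, -51])
step 6 (MUL): [663]
step 7 (ADD): [663]
step 8 (PUSH -62): [663, -62]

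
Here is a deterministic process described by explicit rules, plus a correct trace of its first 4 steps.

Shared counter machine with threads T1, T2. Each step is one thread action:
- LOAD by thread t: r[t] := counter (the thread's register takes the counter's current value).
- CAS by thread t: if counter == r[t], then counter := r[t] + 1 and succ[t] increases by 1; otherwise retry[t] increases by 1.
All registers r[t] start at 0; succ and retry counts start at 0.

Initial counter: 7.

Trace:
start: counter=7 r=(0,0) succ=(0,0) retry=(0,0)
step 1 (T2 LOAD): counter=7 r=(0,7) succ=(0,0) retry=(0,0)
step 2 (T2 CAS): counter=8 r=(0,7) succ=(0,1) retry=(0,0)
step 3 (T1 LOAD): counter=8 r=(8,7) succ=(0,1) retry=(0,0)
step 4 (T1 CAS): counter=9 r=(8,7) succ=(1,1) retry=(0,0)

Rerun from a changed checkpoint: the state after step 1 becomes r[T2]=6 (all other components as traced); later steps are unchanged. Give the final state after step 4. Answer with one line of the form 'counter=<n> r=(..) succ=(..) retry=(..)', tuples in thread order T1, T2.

state after step 1 := counter=7 r=(0,6) succ=(0,0) retry=(0,0)
step 2 (T2 CAS): counter=7 r=(0,6) succ=(0,0) retry=(0,1)
step 3 (T1 LOAD): counter=7 r=(7,6) succ=(0,0) retry=(0,1)
step 4 (T1 CAS): counter=8 r=(7,6) succ=(1,0) retry=(0,1)

counter=8 r=(7,6) succ=(1,0) retry=(0,1)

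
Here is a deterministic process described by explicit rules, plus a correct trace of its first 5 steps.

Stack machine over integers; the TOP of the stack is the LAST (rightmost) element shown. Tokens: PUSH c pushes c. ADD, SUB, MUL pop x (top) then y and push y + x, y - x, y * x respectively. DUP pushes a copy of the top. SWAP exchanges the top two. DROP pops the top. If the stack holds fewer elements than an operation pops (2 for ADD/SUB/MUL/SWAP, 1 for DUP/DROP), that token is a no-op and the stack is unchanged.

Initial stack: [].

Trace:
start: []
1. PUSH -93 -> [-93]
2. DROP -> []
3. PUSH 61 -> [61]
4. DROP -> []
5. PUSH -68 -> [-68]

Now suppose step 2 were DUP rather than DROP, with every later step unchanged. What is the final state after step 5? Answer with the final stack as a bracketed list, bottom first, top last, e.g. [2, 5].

(re-executing from step 2 with the substitution; state before step 2: [-93])
2. DUP -> [-93, -93]
3. PUSH 61 -> [-93, -93, 61]
4. DROP -> [-93, -93]
5. PUSH -68 -> [-93, -93, -68]

[-93, -93, -68]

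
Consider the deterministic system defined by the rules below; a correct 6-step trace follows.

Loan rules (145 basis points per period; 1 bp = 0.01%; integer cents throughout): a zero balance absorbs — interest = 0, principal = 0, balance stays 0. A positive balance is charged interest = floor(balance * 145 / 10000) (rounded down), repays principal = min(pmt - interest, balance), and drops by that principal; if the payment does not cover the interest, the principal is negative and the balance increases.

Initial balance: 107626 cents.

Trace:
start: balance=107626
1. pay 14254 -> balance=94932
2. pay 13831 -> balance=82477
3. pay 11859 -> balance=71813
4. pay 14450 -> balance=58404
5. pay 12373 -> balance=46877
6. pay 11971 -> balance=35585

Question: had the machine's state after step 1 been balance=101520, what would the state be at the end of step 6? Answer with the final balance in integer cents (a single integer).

state after step 1 := balance=101520
2. pay 13831 -> balance=89161
3. pay 11859 -> balance=78594
4. pay 14450 -> balance=65283
5. pay 12373 -> balance=53856
6. pay 11971 -> balance=42665

42665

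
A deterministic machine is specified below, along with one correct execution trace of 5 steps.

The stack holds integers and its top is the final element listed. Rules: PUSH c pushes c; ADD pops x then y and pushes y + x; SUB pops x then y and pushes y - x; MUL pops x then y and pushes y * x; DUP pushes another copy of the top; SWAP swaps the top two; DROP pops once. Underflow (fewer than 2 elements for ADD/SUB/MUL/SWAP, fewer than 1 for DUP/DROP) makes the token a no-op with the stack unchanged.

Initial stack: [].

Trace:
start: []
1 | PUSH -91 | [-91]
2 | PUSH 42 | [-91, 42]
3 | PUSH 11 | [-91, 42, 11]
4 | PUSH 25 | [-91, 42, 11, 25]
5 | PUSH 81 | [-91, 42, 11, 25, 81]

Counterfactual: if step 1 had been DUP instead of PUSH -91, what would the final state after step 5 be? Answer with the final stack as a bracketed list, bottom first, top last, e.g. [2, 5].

[42, 11, 25, 81]

(re-executing from step 1 with the substitution; state before step 1: [])
1 | DUP | []
2 | PUSH 42 | [42]
3 | PUSH 11 | [42, 11]
4 | PUSH 25 | [42, 11, 25]
5 | PUSH 81 | [42, 11, 25, 81]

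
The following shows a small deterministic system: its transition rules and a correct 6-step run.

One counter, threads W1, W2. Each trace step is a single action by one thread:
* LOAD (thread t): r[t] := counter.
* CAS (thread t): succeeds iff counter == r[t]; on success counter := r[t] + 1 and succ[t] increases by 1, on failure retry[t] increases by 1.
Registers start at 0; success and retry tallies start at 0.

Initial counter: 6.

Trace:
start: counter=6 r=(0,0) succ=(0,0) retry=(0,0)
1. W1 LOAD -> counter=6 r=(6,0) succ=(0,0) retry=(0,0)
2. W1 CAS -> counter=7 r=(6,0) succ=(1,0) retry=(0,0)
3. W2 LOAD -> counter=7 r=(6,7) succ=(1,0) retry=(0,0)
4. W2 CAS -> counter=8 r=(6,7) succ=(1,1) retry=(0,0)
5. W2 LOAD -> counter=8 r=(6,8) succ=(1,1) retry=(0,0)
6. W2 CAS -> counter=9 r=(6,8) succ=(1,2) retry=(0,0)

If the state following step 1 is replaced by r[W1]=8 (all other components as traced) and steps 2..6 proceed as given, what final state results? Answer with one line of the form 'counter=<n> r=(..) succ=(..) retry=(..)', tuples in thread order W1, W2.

counter=8 r=(8,7) succ=(0,2) retry=(1,0)

state after step 1 := counter=6 r=(8,0) succ=(0,0) retry=(0,0)
2. W1 CAS -> counter=6 r=(8,0) succ=(0,0) retry=(1,0)
3. W2 LOAD -> counter=6 r=(8,6) succ=(0,0) retry=(1,0)
4. W2 CAS -> counter=7 r=(8,6) succ=(0,1) retry=(1,0)
5. W2 LOAD -> counter=7 r=(8,7) succ=(0,1) retry=(1,0)
6. W2 CAS -> counter=8 r=(8,7) succ=(0,2) retry=(1,0)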